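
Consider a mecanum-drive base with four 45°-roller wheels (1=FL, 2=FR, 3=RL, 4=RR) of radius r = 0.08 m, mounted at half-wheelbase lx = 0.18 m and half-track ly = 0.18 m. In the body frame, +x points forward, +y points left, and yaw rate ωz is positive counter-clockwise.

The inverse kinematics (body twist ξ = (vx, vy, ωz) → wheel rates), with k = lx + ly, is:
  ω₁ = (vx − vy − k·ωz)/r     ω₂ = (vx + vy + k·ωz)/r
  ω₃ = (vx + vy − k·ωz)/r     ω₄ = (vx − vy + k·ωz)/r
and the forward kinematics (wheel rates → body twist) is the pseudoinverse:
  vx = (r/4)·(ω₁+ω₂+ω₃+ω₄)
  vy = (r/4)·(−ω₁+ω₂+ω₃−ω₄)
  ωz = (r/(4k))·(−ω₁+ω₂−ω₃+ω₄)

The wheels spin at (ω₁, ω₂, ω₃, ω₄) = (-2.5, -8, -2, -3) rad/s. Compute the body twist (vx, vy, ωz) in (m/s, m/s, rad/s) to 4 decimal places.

(-0.3100, -0.0900, -0.3611)

k = lx + ly = 0.18 + 0.18 = 0.3600
ω₁+ω₂+ω₃+ω₄ = -15.5000  →  vx = (0.08/4)·-15.5000 = -0.3100
−ω₁+ω₂+ω₃−ω₄ = -4.5000  →  vy = (0.08/4)·-4.5000 = -0.0900
−ω₁+ω₂−ω₃+ω₄ = -6.5000  →  ωz = (0.08/1.4400)·-6.5000 = -0.3611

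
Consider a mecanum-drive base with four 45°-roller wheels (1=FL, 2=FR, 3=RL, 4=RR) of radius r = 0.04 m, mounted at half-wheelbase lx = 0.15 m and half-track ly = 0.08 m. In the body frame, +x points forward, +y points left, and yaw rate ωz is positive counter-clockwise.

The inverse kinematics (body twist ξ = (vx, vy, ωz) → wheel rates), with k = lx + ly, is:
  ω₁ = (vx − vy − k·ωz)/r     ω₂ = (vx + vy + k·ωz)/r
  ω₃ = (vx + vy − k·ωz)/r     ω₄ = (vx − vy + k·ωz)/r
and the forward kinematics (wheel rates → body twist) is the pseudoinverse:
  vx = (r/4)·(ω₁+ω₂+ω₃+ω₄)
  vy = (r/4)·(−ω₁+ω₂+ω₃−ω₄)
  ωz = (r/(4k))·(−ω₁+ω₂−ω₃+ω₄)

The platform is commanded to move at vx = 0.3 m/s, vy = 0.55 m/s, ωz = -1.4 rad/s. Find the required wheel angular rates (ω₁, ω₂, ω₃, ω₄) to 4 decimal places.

(1.8000, 13.2000, 29.3000, -14.3000)

k = lx + ly = 0.15 + 0.08 = 0.2300;  k·ωz = 0.2300·-1.4 = -0.3220
ω₁ (FL) = (vx − vy − k·ωz)/r = 0.0720/0.04 = 1.8000
ω₂ (FR) = (vx + vy + k·ωz)/r = 0.5280/0.04 = 13.2000
ω₃ (RL) = (vx + vy − k·ωz)/r = 1.1720/0.04 = 29.3000
ω₄ (RR) = (vx − vy + k·ωz)/r = -0.5720/0.04 = -14.3000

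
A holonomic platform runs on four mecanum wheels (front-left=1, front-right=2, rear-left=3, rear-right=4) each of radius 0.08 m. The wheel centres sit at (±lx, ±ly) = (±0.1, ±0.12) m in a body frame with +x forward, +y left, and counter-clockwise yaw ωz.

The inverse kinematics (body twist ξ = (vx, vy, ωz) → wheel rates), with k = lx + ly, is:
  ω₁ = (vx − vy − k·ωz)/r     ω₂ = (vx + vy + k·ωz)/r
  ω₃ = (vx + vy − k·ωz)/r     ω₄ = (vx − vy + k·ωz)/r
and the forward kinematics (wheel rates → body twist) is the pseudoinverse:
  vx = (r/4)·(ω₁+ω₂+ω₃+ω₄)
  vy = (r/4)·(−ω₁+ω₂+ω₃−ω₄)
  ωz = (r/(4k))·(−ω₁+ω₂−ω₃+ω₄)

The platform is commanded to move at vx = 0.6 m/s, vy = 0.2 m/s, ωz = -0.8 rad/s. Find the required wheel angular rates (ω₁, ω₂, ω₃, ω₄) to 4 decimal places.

(7.2000, 7.8000, 12.2000, 2.8000)

k = lx + ly = 0.1 + 0.12 = 0.2200;  k·ωz = 0.2200·-0.8 = -0.1760
ω₁ (FL) = (vx − vy − k·ωz)/r = 0.5760/0.08 = 7.2000
ω₂ (FR) = (vx + vy + k·ωz)/r = 0.6240/0.08 = 7.8000
ω₃ (RL) = (vx + vy − k·ωz)/r = 0.9760/0.08 = 12.2000
ω₄ (RR) = (vx − vy + k·ωz)/r = 0.2240/0.08 = 2.8000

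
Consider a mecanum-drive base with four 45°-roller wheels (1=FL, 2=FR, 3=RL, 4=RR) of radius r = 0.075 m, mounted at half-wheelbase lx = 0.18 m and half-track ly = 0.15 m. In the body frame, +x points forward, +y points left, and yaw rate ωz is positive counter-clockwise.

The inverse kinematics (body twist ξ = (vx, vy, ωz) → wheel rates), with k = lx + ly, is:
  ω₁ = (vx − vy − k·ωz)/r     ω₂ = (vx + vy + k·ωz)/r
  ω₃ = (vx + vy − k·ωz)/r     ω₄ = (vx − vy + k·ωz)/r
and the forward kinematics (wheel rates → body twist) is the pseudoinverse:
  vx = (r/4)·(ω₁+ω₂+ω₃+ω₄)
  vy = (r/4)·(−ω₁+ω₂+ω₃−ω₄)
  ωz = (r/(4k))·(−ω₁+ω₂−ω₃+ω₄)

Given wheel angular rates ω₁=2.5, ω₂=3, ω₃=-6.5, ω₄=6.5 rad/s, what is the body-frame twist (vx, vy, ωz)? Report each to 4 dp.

k = lx + ly = 0.18 + 0.15 = 0.3300
ω₁+ω₂+ω₃+ω₄ = 5.5000  →  vx = (0.075/4)·5.5000 = 0.1031
−ω₁+ω₂+ω₃−ω₄ = -12.5000  →  vy = (0.075/4)·-12.5000 = -0.2344
−ω₁+ω₂−ω₃+ω₄ = 13.5000  →  ωz = (0.075/1.3200)·13.5000 = 0.7670

(0.1031, -0.2344, 0.7670)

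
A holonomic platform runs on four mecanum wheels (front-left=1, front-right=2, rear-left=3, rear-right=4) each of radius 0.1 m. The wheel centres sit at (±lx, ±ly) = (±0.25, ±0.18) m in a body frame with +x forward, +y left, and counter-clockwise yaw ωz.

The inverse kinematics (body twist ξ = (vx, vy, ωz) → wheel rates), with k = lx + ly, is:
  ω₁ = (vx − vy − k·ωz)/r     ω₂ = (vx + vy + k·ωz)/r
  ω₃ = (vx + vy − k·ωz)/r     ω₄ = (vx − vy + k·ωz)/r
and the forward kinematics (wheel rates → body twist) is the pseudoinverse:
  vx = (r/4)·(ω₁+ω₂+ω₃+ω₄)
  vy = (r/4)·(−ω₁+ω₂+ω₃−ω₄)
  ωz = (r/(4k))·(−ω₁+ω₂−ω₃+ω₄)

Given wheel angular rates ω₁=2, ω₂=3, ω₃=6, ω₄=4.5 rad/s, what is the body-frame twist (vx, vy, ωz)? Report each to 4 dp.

(0.3875, 0.0625, -0.0291)

k = lx + ly = 0.25 + 0.18 = 0.4300
ω₁+ω₂+ω₃+ω₄ = 15.5000  →  vx = (0.1/4)·15.5000 = 0.3875
−ω₁+ω₂+ω₃−ω₄ = 2.5000  →  vy = (0.1/4)·2.5000 = 0.0625
−ω₁+ω₂−ω₃+ω₄ = -0.5000  →  ωz = (0.1/1.7200)·-0.5000 = -0.0291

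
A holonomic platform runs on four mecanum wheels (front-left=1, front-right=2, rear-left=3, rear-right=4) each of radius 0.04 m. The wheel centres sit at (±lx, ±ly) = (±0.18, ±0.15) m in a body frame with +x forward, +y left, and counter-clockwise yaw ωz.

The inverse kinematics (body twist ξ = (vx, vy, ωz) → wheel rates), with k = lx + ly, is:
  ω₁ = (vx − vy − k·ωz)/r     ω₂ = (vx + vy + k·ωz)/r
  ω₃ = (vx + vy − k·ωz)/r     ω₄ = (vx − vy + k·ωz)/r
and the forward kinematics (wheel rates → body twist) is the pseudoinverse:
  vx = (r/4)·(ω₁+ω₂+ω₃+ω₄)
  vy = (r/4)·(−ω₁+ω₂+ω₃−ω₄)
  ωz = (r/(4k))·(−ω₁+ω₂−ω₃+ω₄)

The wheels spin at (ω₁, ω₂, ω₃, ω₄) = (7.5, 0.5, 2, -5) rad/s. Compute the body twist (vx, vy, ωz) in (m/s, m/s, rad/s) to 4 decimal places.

k = lx + ly = 0.18 + 0.15 = 0.3300
ω₁+ω₂+ω₃+ω₄ = 5.0000  →  vx = (0.04/4)·5.0000 = 0.0500
−ω₁+ω₂+ω₃−ω₄ = 0.0000  →  vy = (0.04/4)·0.0000 = 0.0000
−ω₁+ω₂−ω₃+ω₄ = -14.0000  →  ωz = (0.04/1.3200)·-14.0000 = -0.4242

(0.0500, 0.0000, -0.4242)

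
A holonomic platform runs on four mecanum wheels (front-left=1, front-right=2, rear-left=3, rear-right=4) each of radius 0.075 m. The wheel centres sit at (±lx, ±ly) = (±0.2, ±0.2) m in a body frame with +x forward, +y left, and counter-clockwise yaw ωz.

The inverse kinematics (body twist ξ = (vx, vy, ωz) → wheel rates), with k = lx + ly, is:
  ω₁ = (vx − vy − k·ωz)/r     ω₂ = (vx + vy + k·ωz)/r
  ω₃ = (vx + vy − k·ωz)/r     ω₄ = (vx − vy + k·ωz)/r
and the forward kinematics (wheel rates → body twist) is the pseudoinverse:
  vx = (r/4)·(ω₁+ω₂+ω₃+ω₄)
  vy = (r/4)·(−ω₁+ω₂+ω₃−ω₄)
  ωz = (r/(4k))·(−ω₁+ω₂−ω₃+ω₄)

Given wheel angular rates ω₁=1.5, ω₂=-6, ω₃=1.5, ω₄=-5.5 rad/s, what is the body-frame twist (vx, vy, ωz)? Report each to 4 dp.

(-0.1594, -0.0094, -0.6797)

k = lx + ly = 0.2 + 0.2 = 0.4000
ω₁+ω₂+ω₃+ω₄ = -8.5000  →  vx = (0.075/4)·-8.5000 = -0.1594
−ω₁+ω₂+ω₃−ω₄ = -0.5000  →  vy = (0.075/4)·-0.5000 = -0.0094
−ω₁+ω₂−ω₃+ω₄ = -14.5000  →  ωz = (0.075/1.6000)·-14.5000 = -0.6797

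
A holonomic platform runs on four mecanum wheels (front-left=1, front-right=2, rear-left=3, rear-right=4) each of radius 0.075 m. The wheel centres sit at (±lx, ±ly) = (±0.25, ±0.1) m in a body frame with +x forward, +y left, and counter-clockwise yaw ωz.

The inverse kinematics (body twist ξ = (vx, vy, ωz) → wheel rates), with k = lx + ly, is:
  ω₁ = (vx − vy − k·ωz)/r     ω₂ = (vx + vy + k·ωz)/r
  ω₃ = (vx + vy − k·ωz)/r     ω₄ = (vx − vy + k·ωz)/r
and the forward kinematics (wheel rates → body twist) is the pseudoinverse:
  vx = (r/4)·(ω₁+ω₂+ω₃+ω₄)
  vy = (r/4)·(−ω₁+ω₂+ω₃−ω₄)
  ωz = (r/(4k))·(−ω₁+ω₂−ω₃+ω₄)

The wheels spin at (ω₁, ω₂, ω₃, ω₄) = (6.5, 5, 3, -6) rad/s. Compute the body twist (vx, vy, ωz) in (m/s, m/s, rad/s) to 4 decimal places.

(0.1594, 0.1406, -0.5625)

k = lx + ly = 0.25 + 0.1 = 0.3500
ω₁+ω₂+ω₃+ω₄ = 8.5000  →  vx = (0.075/4)·8.5000 = 0.1594
−ω₁+ω₂+ω₃−ω₄ = 7.5000  →  vy = (0.075/4)·7.5000 = 0.1406
−ω₁+ω₂−ω₃+ω₄ = -10.5000  →  ωz = (0.075/1.4000)·-10.5000 = -0.5625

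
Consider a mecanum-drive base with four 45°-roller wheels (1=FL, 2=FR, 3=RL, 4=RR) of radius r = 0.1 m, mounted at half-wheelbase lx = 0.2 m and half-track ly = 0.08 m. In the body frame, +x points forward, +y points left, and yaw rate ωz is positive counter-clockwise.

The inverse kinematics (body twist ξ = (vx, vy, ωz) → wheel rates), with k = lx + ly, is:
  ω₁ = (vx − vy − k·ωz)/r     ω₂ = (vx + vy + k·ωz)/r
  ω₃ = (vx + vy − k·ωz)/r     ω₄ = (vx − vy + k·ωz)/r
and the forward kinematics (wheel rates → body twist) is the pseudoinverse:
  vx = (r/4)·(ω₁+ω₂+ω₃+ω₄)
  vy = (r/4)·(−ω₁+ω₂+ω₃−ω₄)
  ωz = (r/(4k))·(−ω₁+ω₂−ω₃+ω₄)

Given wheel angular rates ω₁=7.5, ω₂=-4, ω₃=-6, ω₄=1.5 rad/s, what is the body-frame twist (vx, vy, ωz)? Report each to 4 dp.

(-0.0250, -0.4750, -0.3571)

k = lx + ly = 0.2 + 0.08 = 0.2800
ω₁+ω₂+ω₃+ω₄ = -1.0000  →  vx = (0.1/4)·-1.0000 = -0.0250
−ω₁+ω₂+ω₃−ω₄ = -19.0000  →  vy = (0.1/4)·-19.0000 = -0.4750
−ω₁+ω₂−ω₃+ω₄ = -4.0000  →  ωz = (0.1/1.1200)·-4.0000 = -0.3571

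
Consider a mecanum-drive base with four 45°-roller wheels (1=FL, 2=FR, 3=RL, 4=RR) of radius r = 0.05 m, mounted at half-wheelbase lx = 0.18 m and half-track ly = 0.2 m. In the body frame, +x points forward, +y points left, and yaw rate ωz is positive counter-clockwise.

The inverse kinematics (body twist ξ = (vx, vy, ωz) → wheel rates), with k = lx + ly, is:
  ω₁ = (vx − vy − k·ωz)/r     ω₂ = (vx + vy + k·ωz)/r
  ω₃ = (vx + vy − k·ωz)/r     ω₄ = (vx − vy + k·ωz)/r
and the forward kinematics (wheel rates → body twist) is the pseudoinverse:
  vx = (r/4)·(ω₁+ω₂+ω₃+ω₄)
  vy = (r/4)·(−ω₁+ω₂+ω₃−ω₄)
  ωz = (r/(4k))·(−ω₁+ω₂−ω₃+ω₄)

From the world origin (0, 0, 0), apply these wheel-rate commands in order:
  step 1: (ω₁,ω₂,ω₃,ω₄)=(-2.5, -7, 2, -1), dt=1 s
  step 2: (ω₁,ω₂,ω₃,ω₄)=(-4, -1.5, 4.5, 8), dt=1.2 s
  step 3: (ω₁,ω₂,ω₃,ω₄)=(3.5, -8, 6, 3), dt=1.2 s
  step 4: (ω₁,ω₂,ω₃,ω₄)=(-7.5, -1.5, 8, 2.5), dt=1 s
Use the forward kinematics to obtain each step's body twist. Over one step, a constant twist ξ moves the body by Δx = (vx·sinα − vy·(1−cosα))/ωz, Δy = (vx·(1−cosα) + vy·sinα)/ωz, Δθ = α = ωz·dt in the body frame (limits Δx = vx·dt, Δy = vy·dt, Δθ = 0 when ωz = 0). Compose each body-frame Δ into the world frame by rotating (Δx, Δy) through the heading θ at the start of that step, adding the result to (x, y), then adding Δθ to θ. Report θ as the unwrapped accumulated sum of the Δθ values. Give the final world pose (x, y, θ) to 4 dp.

step 1: ξ=(vx,vy,ωz)=(-0.1063, -0.0188, -0.2467), dt=1.0 → body Δ=(-0.1075, -0.0055, -0.2467) → world pose (-0.1075, -0.0055, -0.2467)
step 2: ξ=(vx,vy,ωz)=(0.0875, -0.0125, 0.1974), dt=1.2 → body Δ=(0.1058, -0.0025, 0.2368) → world pose (-0.0055, -0.0338, -0.0099)
step 3: ξ=(vx,vy,ωz)=(0.0563, -0.1063, -0.4770), dt=1.2 → body Δ=(0.0284, -0.1394, -0.5724) → world pose (0.0215, -0.1735, -0.5822)
step 4: ξ=(vx,vy,ωz)=(0.0188, 0.1437, 0.0164), dt=1.0 → body Δ=(0.0176, 0.1439, 0.0164) → world pose (0.1153, -0.0630, -0.5658)

(0.1153, -0.0630, -0.5658)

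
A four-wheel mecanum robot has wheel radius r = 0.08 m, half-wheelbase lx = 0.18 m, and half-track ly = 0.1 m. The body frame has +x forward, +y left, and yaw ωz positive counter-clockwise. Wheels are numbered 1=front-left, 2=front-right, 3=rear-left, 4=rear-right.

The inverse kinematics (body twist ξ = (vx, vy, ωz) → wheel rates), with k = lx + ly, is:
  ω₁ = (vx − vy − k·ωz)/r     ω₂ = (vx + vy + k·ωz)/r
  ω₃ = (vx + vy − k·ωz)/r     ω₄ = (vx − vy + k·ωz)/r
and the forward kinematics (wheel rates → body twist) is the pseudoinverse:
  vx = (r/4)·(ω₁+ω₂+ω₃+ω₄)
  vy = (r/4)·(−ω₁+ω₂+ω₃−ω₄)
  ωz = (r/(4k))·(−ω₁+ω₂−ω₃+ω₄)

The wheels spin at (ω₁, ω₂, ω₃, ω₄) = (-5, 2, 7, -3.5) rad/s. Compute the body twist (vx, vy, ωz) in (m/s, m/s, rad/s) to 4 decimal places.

k = lx + ly = 0.18 + 0.1 = 0.2800
ω₁+ω₂+ω₃+ω₄ = 0.5000  →  vx = (0.08/4)·0.5000 = 0.0100
−ω₁+ω₂+ω₃−ω₄ = 17.5000  →  vy = (0.08/4)·17.5000 = 0.3500
−ω₁+ω₂−ω₃+ω₄ = -3.5000  →  ωz = (0.08/1.1200)·-3.5000 = -0.2500

(0.0100, 0.3500, -0.2500)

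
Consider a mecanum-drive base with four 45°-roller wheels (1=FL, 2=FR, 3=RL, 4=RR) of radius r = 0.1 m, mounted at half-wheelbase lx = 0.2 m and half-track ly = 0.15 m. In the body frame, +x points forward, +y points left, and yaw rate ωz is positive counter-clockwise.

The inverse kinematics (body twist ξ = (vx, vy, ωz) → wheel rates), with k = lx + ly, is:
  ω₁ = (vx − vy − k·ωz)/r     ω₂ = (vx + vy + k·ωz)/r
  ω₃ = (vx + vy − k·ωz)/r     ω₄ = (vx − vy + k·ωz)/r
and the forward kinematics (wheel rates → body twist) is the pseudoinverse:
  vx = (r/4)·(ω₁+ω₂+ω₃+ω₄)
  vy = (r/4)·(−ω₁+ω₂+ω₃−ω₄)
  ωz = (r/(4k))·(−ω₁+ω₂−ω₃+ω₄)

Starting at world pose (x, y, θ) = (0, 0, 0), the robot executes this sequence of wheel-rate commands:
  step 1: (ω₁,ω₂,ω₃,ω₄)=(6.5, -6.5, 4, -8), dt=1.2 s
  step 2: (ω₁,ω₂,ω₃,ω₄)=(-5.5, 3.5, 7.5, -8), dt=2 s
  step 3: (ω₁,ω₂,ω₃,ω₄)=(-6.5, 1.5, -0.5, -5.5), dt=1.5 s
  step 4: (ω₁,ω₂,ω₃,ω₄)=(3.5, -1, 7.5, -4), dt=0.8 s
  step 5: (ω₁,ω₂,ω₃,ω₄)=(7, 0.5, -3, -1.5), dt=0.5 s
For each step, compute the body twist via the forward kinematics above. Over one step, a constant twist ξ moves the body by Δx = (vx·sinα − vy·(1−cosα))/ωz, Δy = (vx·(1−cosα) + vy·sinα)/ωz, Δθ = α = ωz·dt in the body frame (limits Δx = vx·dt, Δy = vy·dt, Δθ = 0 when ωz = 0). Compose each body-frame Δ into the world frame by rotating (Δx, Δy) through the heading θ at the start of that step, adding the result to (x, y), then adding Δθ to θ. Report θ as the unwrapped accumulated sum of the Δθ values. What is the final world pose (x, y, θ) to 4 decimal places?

(1.0500, -1.2833, -3.8429)

step 1: ξ=(vx,vy,ωz)=(-0.1000, -0.0250, -1.7857), dt=1.2 → body Δ=(-0.0687, 0.0745, -2.1429) → world pose (-0.0687, 0.0745, -2.1429)
step 2: ξ=(vx,vy,ωz)=(-0.0625, 0.6125, -0.4643), dt=2.0 → body Δ=(0.4212, 1.1104, -0.9286) → world pose (0.6369, -0.8808, -3.0714)
step 3: ξ=(vx,vy,ωz)=(-0.2750, 0.3250, 0.2143), dt=1.5 → body Δ=(-0.4831, 0.4134, 0.3214) → world pose (1.1478, -1.2593, -2.7500)
step 4: ξ=(vx,vy,ωz)=(0.1500, 0.1750, -1.1429), dt=0.8 → body Δ=(0.1636, 0.0702, -0.9143) → world pose (1.0233, -1.3866, -3.6643)
step 5: ξ=(vx,vy,ωz)=(0.0750, -0.2000, -0.3571), dt=0.5 → body Δ=(0.0284, -0.1028, -0.1786) → world pose (1.0500, -1.2833, -3.8429)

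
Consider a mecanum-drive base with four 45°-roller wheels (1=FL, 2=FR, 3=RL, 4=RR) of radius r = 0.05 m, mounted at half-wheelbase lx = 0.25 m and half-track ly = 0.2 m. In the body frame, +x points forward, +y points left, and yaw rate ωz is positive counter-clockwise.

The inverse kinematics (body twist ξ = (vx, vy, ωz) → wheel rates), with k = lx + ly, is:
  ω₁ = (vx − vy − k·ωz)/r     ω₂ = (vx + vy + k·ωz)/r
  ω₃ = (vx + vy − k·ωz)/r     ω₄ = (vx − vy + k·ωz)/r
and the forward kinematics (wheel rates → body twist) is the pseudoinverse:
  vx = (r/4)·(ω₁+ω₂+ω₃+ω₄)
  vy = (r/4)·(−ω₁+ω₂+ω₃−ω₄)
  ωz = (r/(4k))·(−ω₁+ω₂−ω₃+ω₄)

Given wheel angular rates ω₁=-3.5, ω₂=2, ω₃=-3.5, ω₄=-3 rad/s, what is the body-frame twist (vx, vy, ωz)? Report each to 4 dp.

k = lx + ly = 0.25 + 0.2 = 0.4500
ω₁+ω₂+ω₃+ω₄ = -8.0000  →  vx = (0.05/4)·-8.0000 = -0.1000
−ω₁+ω₂+ω₃−ω₄ = 5.0000  →  vy = (0.05/4)·5.0000 = 0.0625
−ω₁+ω₂−ω₃+ω₄ = 6.0000  →  ωz = (0.05/1.8000)·6.0000 = 0.1667

(-0.1000, 0.0625, 0.1667)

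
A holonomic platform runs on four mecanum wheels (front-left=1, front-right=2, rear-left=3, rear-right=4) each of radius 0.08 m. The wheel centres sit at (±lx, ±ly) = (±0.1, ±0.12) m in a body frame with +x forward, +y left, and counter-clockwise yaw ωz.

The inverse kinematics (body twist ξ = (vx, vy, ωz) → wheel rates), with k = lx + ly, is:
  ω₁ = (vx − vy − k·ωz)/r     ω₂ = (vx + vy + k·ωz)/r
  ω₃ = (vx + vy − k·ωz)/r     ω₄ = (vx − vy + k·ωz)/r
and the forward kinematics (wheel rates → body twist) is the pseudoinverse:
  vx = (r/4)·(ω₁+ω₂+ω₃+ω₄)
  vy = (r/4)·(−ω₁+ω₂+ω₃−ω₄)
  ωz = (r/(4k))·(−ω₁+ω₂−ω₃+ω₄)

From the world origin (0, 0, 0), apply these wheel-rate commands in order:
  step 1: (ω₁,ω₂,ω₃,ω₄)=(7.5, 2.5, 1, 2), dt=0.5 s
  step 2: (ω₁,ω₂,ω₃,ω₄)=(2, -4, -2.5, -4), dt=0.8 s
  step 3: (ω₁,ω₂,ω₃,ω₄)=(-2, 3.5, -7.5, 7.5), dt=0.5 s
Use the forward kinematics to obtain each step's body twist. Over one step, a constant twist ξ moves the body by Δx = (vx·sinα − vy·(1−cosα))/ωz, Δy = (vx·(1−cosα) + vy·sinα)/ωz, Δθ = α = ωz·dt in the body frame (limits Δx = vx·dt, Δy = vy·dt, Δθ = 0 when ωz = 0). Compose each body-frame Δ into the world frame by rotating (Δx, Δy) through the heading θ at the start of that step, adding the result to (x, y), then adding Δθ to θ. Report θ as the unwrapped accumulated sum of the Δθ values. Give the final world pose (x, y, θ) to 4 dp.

step 1: ξ=(vx,vy,ωz)=(0.2600, -0.1200, -0.3636), dt=0.5 → body Δ=(0.1238, -0.0715, -0.1818) → world pose (0.1238, -0.0715, -0.1818)
step 2: ξ=(vx,vy,ωz)=(-0.1700, -0.0900, -0.6818), dt=0.8 → body Δ=(-0.1485, -0.0323, -0.5455) → world pose (-0.0281, -0.0764, -0.7273)
step 3: ξ=(vx,vy,ωz)=(0.0300, -0.1900, 1.8636), dt=0.5 → body Δ=(0.0541, -0.0753, 0.9318) → world pose (-0.0378, -0.1686, 0.2045)

(-0.0378, -0.1686, 0.2045)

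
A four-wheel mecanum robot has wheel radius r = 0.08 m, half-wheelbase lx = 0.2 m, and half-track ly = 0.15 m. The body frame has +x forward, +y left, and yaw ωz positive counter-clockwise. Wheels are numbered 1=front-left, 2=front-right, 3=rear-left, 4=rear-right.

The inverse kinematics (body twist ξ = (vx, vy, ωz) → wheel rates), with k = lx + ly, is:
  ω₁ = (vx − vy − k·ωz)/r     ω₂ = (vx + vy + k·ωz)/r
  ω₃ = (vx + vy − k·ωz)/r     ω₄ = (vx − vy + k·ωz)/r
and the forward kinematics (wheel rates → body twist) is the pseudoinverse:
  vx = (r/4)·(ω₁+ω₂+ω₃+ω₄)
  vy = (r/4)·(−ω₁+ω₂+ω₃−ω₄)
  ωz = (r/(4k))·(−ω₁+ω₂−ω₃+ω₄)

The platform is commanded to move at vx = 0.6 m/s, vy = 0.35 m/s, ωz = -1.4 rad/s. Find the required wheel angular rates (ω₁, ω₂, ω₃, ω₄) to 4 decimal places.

(9.2500, 5.7500, 18.0000, -3.0000)

k = lx + ly = 0.2 + 0.15 = 0.3500;  k·ωz = 0.3500·-1.4 = -0.4900
ω₁ (FL) = (vx − vy − k·ωz)/r = 0.7400/0.08 = 9.2500
ω₂ (FR) = (vx + vy + k·ωz)/r = 0.4600/0.08 = 5.7500
ω₃ (RL) = (vx + vy − k·ωz)/r = 1.4400/0.08 = 18.0000
ω₄ (RR) = (vx − vy + k·ωz)/r = -0.2400/0.08 = -3.0000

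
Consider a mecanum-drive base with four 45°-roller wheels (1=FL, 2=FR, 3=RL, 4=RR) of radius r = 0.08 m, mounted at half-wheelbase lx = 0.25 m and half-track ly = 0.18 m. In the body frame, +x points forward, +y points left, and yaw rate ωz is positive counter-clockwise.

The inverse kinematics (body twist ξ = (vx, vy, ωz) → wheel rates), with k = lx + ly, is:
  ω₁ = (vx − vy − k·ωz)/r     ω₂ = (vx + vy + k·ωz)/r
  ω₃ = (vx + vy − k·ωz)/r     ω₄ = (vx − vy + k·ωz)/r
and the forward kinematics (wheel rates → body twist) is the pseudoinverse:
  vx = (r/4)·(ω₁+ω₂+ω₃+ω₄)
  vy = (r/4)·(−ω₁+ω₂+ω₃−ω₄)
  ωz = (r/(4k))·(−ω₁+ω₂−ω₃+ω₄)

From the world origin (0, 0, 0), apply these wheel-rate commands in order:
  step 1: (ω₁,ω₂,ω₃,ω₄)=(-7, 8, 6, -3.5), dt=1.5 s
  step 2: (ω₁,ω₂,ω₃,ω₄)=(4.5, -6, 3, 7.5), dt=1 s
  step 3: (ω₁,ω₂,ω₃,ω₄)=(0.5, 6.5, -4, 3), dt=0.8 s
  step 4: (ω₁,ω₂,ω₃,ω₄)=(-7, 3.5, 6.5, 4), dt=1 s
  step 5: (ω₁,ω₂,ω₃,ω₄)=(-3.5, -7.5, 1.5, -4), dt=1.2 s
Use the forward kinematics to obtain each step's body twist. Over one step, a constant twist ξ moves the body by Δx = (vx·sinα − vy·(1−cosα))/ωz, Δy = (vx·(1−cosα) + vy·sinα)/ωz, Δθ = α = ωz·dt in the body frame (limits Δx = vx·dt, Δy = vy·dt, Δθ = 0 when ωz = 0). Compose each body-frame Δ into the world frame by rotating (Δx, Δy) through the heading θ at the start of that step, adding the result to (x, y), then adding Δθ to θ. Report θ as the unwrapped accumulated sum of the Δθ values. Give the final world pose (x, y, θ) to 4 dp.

(-0.0456, 0.6119, 0.4302)

step 1: ξ=(vx,vy,ωz)=(0.0700, 0.4900, 0.2558), dt=1.5 → body Δ=(-0.0369, 0.7370, 0.3837) → world pose (-0.0369, 0.7370, 0.3837)
step 2: ξ=(vx,vy,ωz)=(0.1800, -0.3000, -0.2791), dt=1.0 → body Δ=(0.1361, -0.3211, -0.2791) → world pose (0.2095, 0.4902, 0.1047)
step 3: ξ=(vx,vy,ωz)=(0.1200, -0.0200, 0.6047), dt=0.8 → body Δ=(0.0961, 0.0074, 0.4837) → world pose (0.3043, 0.5076, 0.5884)
step 4: ξ=(vx,vy,ωz)=(0.1400, 0.2600, 0.3721), dt=1.0 → body Δ=(0.0890, 0.2798, 0.3721) → world pose (0.2231, 0.7897, 0.9605)
step 5: ξ=(vx,vy,ωz)=(-0.2700, 0.0300, -0.4419), dt=1.2 → body Δ=(-0.2997, 0.1182, -0.5302) → world pose (-0.0456, 0.6119, 0.4302)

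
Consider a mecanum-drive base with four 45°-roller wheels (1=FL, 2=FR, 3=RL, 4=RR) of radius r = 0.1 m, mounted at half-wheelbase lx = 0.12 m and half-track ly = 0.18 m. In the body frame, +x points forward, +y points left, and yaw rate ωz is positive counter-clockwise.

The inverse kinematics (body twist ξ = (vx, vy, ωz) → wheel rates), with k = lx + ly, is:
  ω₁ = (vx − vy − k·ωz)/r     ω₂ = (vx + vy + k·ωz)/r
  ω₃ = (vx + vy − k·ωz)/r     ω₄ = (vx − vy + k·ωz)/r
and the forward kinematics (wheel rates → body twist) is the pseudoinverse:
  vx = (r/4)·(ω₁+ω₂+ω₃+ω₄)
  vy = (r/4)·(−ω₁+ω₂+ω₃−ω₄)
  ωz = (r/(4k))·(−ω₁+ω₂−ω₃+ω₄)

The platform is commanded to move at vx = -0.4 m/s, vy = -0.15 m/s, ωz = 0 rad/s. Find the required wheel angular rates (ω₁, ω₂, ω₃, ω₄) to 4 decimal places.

k = lx + ly = 0.12 + 0.18 = 0.3000;  k·ωz = 0.3000·0 = 0.0000
ω₁ (FL) = (vx − vy − k·ωz)/r = -0.2500/0.1 = -2.5000
ω₂ (FR) = (vx + vy + k·ωz)/r = -0.5500/0.1 = -5.5000
ω₃ (RL) = (vx + vy − k·ωz)/r = -0.5500/0.1 = -5.5000
ω₄ (RR) = (vx − vy + k·ωz)/r = -0.2500/0.1 = -2.5000

(-2.5000, -5.5000, -5.5000, -2.5000)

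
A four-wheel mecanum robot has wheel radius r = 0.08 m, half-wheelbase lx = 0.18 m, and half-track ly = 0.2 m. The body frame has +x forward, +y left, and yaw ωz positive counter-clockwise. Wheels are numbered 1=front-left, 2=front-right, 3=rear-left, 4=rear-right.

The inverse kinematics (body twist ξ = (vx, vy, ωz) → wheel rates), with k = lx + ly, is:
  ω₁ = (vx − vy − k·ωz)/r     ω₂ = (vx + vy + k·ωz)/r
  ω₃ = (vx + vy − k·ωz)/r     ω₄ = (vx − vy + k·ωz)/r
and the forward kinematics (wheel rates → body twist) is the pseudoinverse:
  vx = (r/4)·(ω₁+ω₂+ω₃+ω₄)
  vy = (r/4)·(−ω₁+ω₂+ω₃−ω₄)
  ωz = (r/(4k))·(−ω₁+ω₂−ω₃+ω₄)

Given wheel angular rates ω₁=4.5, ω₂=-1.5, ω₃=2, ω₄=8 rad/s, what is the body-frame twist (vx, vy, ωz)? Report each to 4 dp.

k = lx + ly = 0.18 + 0.2 = 0.3800
ω₁+ω₂+ω₃+ω₄ = 13.0000  →  vx = (0.08/4)·13.0000 = 0.2600
−ω₁+ω₂+ω₃−ω₄ = -12.0000  →  vy = (0.08/4)·-12.0000 = -0.2400
−ω₁+ω₂−ω₃+ω₄ = 0.0000  →  ωz = (0.08/1.5200)·0.0000 = 0.0000

(0.2600, -0.2400, 0.0000)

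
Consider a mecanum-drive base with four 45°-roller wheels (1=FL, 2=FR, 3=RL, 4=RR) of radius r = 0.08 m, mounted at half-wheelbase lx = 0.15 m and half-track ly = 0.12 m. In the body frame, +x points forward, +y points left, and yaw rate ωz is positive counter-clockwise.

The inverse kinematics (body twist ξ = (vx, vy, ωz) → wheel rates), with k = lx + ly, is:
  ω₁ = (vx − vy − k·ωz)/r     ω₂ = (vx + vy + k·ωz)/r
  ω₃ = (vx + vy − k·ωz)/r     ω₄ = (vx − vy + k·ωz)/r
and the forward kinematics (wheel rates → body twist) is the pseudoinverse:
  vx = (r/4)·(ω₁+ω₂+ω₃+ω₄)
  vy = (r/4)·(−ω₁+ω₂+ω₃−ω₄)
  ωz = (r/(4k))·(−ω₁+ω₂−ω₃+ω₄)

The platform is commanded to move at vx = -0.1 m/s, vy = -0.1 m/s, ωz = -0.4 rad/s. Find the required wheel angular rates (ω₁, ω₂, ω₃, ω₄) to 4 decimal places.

(1.3500, -3.8500, -1.1500, -1.3500)

k = lx + ly = 0.15 + 0.12 = 0.2700;  k·ωz = 0.2700·-0.4 = -0.1080
ω₁ (FL) = (vx − vy − k·ωz)/r = 0.1080/0.08 = 1.3500
ω₂ (FR) = (vx + vy + k·ωz)/r = -0.3080/0.08 = -3.8500
ω₃ (RL) = (vx + vy − k·ωz)/r = -0.0920/0.08 = -1.1500
ω₄ (RR) = (vx − vy + k·ωz)/r = -0.1080/0.08 = -1.3500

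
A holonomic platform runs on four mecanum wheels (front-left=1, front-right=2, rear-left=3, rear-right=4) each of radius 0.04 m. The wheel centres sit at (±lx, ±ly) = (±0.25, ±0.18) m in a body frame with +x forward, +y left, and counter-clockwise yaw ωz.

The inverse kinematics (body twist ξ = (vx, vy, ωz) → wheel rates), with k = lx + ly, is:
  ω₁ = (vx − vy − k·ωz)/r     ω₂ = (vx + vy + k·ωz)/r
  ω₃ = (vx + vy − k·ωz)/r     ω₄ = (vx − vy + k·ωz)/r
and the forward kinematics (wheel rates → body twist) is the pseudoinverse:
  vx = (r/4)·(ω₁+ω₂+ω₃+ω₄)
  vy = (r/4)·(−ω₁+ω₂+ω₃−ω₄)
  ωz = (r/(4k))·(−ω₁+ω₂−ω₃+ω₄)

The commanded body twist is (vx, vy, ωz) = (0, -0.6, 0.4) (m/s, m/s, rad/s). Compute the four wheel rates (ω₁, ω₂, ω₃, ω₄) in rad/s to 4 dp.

k = lx + ly = 0.25 + 0.18 = 0.4300;  k·ωz = 0.4300·0.4 = 0.1720
ω₁ (FL) = (vx − vy − k·ωz)/r = 0.4280/0.04 = 10.7000
ω₂ (FR) = (vx + vy + k·ωz)/r = -0.4280/0.04 = -10.7000
ω₃ (RL) = (vx + vy − k·ωz)/r = -0.7720/0.04 = -19.3000
ω₄ (RR) = (vx − vy + k·ωz)/r = 0.7720/0.04 = 19.3000

(10.7000, -10.7000, -19.3000, 19.3000)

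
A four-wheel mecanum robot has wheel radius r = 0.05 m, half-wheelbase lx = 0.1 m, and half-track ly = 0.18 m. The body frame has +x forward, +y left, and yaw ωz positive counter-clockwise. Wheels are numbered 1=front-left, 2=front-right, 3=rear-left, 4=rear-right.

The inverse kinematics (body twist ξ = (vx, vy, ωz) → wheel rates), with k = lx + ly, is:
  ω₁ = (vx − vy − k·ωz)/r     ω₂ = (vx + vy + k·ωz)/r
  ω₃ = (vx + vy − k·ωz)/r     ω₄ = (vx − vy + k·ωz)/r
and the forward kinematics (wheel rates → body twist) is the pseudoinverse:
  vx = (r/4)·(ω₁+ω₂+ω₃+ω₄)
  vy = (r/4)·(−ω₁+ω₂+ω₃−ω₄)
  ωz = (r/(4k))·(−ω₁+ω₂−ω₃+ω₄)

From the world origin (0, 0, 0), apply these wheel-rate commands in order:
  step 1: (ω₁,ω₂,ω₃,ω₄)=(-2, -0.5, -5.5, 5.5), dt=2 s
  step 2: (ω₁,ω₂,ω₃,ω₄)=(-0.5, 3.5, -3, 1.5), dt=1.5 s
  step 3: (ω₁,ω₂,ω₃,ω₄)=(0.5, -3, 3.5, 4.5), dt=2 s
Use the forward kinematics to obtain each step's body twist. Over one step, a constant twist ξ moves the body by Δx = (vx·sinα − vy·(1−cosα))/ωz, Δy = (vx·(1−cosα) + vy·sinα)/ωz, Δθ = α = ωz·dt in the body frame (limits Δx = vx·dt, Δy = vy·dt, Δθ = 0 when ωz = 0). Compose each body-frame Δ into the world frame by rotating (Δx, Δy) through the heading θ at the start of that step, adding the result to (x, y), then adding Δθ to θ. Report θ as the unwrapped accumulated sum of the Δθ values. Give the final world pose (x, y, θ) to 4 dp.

(0.1947, -0.0593, 1.4621)

step 1: ξ=(vx,vy,ωz)=(-0.0312, -0.1188, 0.5580), dt=2.0 → body Δ=(0.0690, -0.2226, 1.1161) → world pose (0.0690, -0.2226, 1.1161)
step 2: ξ=(vx,vy,ωz)=(0.0188, -0.0063, 0.3795), dt=1.5 → body Δ=(0.0292, -0.0011, 0.5692) → world pose (0.0828, -0.1968, 1.6853)
step 3: ξ=(vx,vy,ωz)=(0.0688, -0.0563, -0.1116), dt=2.0 → body Δ=(0.1239, -0.1269, -0.2232) → world pose (0.1947, -0.0593, 1.4621)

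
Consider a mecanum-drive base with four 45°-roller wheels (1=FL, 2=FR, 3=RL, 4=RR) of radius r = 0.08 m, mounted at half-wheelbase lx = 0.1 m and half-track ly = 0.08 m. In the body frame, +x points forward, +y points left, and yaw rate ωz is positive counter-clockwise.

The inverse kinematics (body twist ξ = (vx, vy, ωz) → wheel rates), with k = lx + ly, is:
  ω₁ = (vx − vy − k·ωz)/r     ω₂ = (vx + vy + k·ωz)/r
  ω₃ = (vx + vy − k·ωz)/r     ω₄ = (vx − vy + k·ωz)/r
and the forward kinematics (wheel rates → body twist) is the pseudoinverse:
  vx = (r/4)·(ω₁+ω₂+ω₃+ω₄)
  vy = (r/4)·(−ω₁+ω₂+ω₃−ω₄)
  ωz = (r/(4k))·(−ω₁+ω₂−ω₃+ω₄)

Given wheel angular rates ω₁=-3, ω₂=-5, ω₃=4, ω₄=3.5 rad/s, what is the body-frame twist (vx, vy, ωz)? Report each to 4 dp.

k = lx + ly = 0.1 + 0.08 = 0.1800
ω₁+ω₂+ω₃+ω₄ = -0.5000  →  vx = (0.08/4)·-0.5000 = -0.0100
−ω₁+ω₂+ω₃−ω₄ = -1.5000  →  vy = (0.08/4)·-1.5000 = -0.0300
−ω₁+ω₂−ω₃+ω₄ = -2.5000  →  ωz = (0.08/0.7200)·-2.5000 = -0.2778

(-0.0100, -0.0300, -0.2778)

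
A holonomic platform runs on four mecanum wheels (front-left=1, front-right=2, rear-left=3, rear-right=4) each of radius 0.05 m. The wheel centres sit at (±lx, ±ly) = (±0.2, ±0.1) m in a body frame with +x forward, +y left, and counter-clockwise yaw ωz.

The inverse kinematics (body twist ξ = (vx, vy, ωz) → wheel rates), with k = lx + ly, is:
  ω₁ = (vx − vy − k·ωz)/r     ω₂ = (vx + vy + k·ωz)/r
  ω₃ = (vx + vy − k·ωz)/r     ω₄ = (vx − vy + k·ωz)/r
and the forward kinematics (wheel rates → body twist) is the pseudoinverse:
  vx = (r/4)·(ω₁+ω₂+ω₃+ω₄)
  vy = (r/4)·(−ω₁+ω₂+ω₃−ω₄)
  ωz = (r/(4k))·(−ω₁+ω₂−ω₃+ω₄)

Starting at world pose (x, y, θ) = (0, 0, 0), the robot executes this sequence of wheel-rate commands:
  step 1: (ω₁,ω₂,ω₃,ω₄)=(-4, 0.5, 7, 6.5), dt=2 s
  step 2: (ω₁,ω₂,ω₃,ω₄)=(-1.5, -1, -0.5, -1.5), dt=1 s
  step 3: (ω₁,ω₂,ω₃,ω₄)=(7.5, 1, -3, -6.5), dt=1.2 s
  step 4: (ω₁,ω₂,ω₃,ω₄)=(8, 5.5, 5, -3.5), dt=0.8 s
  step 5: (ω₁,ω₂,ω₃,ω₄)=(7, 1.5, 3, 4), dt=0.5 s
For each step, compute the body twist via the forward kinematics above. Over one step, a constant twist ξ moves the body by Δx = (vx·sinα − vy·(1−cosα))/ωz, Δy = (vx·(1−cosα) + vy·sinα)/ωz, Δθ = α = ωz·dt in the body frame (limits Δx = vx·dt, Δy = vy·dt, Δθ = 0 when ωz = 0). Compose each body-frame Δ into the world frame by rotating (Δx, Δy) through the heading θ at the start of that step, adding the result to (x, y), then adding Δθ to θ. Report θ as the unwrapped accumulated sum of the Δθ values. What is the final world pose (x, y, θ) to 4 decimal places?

(0.3710, 0.0318, -0.6479)

step 1: ξ=(vx,vy,ωz)=(0.1250, 0.0625, 0.1667), dt=2.0 → body Δ=(0.2248, 0.1640, 0.3333) → world pose (0.2248, 0.1640, 0.3333)
step 2: ξ=(vx,vy,ωz)=(-0.0563, 0.0188, -0.0208), dt=1.0 → body Δ=(-0.0561, 0.0193, -0.0208) → world pose (0.1655, 0.1639, 0.3125)
step 3: ξ=(vx,vy,ωz)=(-0.0125, -0.0375, -0.4167), dt=1.2 → body Δ=(-0.0254, -0.0395, -0.5000) → world pose (0.1534, 0.1185, -0.1875)
step 4: ξ=(vx,vy,ωz)=(0.1875, 0.0750, -0.4583), dt=0.8 → body Δ=(0.1575, 0.0315, -0.3667) → world pose (0.3141, 0.1201, -0.5542)
step 5: ξ=(vx,vy,ωz)=(0.1938, -0.0813, -0.1875), dt=0.5 → body Δ=(0.0948, -0.0451, -0.0937) → world pose (0.3710, 0.0318, -0.6479)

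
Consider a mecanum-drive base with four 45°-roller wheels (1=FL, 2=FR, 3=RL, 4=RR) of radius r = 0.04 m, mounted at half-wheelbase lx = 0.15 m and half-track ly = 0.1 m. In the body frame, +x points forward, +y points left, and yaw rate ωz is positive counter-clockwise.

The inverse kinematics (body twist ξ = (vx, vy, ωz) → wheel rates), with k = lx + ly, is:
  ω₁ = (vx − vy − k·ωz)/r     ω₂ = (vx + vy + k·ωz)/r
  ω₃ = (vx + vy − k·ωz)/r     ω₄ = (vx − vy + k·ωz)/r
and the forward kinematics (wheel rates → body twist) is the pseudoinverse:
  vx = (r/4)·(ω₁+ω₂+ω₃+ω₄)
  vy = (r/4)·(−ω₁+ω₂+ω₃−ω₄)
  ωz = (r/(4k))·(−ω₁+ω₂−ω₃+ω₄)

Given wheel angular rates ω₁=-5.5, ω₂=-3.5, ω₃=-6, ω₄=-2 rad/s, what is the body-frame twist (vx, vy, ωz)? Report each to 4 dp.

(-0.1700, -0.0200, 0.2400)

k = lx + ly = 0.15 + 0.1 = 0.2500
ω₁+ω₂+ω₃+ω₄ = -17.0000  →  vx = (0.04/4)·-17.0000 = -0.1700
−ω₁+ω₂+ω₃−ω₄ = -2.0000  →  vy = (0.04/4)·-2.0000 = -0.0200
−ω₁+ω₂−ω₃+ω₄ = 6.0000  →  ωz = (0.04/1.0000)·6.0000 = 0.2400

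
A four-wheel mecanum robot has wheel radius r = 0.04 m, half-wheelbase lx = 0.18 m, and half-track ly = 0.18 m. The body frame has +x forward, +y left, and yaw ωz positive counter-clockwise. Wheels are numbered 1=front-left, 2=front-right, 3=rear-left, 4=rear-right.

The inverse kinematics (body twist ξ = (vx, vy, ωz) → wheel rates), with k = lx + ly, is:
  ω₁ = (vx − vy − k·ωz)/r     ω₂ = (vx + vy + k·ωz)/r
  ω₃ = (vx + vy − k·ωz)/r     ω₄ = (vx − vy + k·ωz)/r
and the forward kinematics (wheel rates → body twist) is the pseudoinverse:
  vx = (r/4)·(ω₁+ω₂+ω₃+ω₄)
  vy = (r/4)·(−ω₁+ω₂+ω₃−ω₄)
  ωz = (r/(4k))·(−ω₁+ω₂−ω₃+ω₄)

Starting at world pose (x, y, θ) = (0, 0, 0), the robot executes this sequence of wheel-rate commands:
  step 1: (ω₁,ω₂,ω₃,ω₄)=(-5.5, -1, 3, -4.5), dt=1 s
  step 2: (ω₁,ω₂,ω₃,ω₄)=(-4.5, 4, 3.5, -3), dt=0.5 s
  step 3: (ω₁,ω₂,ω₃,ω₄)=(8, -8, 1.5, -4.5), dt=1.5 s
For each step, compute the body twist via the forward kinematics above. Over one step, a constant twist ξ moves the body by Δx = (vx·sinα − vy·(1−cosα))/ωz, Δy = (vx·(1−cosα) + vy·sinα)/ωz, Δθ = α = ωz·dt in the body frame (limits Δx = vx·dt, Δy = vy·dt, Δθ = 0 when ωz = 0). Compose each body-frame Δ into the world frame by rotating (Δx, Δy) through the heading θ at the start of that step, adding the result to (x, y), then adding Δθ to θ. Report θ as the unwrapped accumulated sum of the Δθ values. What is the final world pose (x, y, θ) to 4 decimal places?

(-0.1787, 0.0933, -0.9722)

step 1: ξ=(vx,vy,ωz)=(-0.0800, 0.1200, -0.0833), dt=1.0 → body Δ=(-0.0749, 0.1232, -0.0833) → world pose (-0.0749, 0.1232, -0.0833)
step 2: ξ=(vx,vy,ωz)=(0.0000, 0.1500, 0.0556), dt=0.5 → body Δ=(-0.0010, 0.0750, 0.0278) → world pose (-0.0697, 0.1980, -0.0556)
step 3: ξ=(vx,vy,ωz)=(-0.0300, -0.1000, -0.6111), dt=1.5 → body Δ=(-0.1030, -0.1106, -0.9167) → world pose (-0.1787, 0.0933, -0.9722)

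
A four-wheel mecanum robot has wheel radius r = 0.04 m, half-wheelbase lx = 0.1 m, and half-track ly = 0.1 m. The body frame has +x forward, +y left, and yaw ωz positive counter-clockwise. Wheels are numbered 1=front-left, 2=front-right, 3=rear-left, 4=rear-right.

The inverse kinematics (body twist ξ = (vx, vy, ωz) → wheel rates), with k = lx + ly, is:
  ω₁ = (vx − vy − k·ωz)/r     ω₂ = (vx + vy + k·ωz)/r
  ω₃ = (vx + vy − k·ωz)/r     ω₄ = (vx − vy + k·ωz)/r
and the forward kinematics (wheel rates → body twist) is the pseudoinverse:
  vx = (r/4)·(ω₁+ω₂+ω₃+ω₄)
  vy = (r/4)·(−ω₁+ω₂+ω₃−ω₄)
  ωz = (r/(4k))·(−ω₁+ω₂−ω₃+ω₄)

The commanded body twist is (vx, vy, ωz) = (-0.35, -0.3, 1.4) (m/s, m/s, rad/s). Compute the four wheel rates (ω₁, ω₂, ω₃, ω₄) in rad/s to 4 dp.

(-8.2500, -9.2500, -23.2500, 5.7500)

k = lx + ly = 0.1 + 0.1 = 0.2000;  k·ωz = 0.2000·1.4 = 0.2800
ω₁ (FL) = (vx − vy − k·ωz)/r = -0.3300/0.04 = -8.2500
ω₂ (FR) = (vx + vy + k·ωz)/r = -0.3700/0.04 = -9.2500
ω₃ (RL) = (vx + vy − k·ωz)/r = -0.9300/0.04 = -23.2500
ω₄ (RR) = (vx − vy + k·ωz)/r = 0.2300/0.04 = 5.7500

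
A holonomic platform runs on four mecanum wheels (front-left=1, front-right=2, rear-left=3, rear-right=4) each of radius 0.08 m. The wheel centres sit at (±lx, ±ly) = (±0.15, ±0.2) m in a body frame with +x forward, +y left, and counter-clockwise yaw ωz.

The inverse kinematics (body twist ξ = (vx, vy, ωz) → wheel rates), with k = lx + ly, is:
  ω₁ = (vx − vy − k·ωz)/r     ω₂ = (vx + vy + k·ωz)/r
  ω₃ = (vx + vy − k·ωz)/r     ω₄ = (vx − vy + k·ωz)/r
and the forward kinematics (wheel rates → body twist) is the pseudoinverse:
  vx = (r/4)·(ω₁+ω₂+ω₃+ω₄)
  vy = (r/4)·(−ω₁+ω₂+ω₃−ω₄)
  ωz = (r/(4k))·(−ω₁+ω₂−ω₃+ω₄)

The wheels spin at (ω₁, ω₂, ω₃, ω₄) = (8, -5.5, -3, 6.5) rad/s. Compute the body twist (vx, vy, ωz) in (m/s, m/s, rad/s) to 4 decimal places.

k = lx + ly = 0.15 + 0.2 = 0.3500
ω₁+ω₂+ω₃+ω₄ = 6.0000  →  vx = (0.08/4)·6.0000 = 0.1200
−ω₁+ω₂+ω₃−ω₄ = -23.0000  →  vy = (0.08/4)·-23.0000 = -0.4600
−ω₁+ω₂−ω₃+ω₄ = -4.0000  →  ωz = (0.08/1.4000)·-4.0000 = -0.2286

(0.1200, -0.4600, -0.2286)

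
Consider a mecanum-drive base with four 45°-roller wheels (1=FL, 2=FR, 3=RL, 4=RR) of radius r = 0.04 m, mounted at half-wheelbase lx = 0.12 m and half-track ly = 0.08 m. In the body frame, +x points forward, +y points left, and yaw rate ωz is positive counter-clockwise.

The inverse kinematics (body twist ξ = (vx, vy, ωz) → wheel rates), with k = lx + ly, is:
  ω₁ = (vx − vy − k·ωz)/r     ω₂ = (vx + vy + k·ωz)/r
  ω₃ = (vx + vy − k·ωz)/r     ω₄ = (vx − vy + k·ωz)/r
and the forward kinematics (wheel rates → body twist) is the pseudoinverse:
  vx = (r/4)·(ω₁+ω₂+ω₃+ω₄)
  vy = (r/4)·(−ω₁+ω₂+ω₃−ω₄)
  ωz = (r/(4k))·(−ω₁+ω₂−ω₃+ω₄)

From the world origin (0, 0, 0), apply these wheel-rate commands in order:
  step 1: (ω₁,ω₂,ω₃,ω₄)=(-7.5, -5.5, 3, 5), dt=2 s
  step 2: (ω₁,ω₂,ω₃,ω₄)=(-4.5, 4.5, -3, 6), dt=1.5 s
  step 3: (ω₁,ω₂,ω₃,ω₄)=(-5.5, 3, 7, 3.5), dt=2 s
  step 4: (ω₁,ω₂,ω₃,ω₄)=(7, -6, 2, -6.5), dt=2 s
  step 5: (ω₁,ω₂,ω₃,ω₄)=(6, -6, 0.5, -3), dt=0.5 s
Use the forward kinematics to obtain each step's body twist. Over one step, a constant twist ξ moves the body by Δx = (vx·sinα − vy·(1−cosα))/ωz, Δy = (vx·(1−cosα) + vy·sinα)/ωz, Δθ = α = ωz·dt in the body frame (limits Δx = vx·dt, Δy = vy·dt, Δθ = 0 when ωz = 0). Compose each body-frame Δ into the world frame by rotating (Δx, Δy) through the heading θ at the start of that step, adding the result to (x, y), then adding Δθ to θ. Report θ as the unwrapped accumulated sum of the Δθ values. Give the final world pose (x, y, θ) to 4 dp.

(-0.3298, -0.0601, -0.2875)

step 1: ξ=(vx,vy,ωz)=(-0.0500, 0.0000, 0.2000), dt=2.0 → body Δ=(-0.0974, -0.0197, 0.4000) → world pose (-0.0974, -0.0197, 0.4000)
step 2: ξ=(vx,vy,ωz)=(0.0300, 0.0000, 0.9000), dt=1.5 → body Δ=(0.0325, 0.0260, 1.3500) → world pose (-0.0775, 0.0169, 1.7500)
step 3: ξ=(vx,vy,ωz)=(0.0800, 0.1200, 0.2500), dt=2.0 → body Δ=(0.0947, 0.2693, 0.5000) → world pose (-0.3594, 0.0620, 2.2500)
step 4: ξ=(vx,vy,ωz)=(-0.0350, -0.0450, -1.0750), dt=2.0 → body Δ=(-0.0920, 0.0153, -2.1500) → world pose (-0.3135, -0.0192, 0.1000)
step 5: ξ=(vx,vy,ωz)=(-0.0250, -0.0850, -0.7750), dt=0.5 → body Δ=(-0.0203, -0.0391, -0.3875) → world pose (-0.3298, -0.0601, -0.2875)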